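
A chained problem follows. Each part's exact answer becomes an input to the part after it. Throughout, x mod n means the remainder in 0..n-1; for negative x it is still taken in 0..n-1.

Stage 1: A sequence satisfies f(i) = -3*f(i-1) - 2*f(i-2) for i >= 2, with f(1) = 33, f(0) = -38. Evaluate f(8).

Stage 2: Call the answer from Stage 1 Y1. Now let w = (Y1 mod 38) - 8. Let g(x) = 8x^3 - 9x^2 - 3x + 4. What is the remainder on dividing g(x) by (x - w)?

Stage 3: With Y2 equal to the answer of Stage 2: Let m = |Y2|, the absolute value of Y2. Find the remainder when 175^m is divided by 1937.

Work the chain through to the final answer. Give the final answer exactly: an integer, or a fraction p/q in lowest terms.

Stage 1: f(2) = -3*(33) - 2*(-38) = -23; iterating: f(2)=-23, f(3)=3, f(4)=37, f(5)=-117, f(6)=277, f(7)=-597, f(8)=1237; answer 1237
Stage 2: Y1 = 1237; w = 13; remainder = value at the root: 8*(13)^3 - 9*(13)^2 - 3*(13)^1 + 4 = (17576) + (-1521) + (-39) + (4) = 16020; answer 16020
Stage 3: Y2 = 16020; m = 16020; squarings mod 1937: 175^1=175, 175^2=1570, 175^4=1036, 175^8=198, 175^16=464, 175^32=289, 175^64=230, 175^128=601, 175^256=919, 175^512=29, 175^1024=841, 175^2048=276, 175^4096=633, 175^8192=1667; 175^16020 = 175^4 * 175^16 * 175^128 * 175^512 * 175^1024 * 175^2048 * 175^4096 * 175^8192 = 1106 (mod 1937); answer 1106

1106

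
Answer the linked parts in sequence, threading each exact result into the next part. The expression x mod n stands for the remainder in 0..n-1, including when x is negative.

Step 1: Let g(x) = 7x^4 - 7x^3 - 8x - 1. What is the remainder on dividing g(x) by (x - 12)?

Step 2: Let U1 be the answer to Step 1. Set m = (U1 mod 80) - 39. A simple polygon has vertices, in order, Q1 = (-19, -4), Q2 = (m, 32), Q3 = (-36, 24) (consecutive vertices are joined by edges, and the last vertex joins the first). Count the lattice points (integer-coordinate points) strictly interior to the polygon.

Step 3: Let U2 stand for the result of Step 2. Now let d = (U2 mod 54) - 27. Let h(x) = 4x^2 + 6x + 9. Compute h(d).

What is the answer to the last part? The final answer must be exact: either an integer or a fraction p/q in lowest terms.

2263

Step 1: remainder = value at the root: 7*(12)^4 - 7*(12)^3 - 8*(12)^1 - 1 = (145152) + (-12096) + (-96) + (-1) = 132959; answer 132959
Step 2: U1 = 132959; m = 40; cross terms: (-19*32 - 40*-4)=-448, (40*24 - -36*32)=2112, (-36*-4 - -19*24)=600; twice the area = |2264| = 2264; area = 1132; boundary points = 1 + 4 + 1 = 6; strictly interior points = area - boundary/2 + 1 = 1130; answer 1130
Step 3: U2 = 1130; d = 23; 4*(23)^2 + 6*(23)^1 + 9 = (2116) + (138) + (9) = 2263; answer 2263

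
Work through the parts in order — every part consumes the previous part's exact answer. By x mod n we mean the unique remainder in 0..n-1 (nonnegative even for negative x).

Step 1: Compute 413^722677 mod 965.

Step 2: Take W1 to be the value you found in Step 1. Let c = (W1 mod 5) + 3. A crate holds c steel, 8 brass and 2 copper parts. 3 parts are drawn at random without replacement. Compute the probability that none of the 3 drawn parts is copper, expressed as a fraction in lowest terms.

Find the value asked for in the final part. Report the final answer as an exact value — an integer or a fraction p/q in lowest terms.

13/20

Step 1: squarings mod 965: 413^1=413, 413^2=729, 413^4=691, 413^8=771, 413^16=1, 413^32=1, 413^64=1, 413^128=1, 413^256=1, 413^512=1, 413^1024=1, 413^2048=1, 413^4096=1, 413^8192=1, 413^16384=1, 413^32768=1, 413^65536=1, 413^131072=1, 413^262144=1, 413^524288=1; 413^722677 = 413^1 * 413^4 * 413^16 * 413^32 * 413^64 * 413^128 * 413^512 * 413^1024 * 413^65536 * 413^131072 * 413^524288 = 708 (mod 965); answer 708
Step 2: W1 = 708; c = 6; total draws C(16,3) = 560; favorable C(14,3) = 364; P = 13/20; answer 13/20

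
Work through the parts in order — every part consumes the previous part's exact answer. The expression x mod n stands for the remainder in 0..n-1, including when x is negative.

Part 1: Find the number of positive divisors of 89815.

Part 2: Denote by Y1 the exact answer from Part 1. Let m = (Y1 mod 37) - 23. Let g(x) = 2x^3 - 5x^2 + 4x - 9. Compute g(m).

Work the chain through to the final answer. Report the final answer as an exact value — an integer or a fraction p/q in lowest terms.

-968

Part 1: 89815 = 5 * 11 * 23 * 71; number of divisors = (1+1) * (1+1) * (1+1) * (1+1) = 16; answer 16
Part 2: Y1 = 16; m = -7; 2*(-7)^3 - 5*(-7)^2 + 4*(-7)^1 - 9 = (-686) + (-245) + (-28) + (-9) = -968; answer -968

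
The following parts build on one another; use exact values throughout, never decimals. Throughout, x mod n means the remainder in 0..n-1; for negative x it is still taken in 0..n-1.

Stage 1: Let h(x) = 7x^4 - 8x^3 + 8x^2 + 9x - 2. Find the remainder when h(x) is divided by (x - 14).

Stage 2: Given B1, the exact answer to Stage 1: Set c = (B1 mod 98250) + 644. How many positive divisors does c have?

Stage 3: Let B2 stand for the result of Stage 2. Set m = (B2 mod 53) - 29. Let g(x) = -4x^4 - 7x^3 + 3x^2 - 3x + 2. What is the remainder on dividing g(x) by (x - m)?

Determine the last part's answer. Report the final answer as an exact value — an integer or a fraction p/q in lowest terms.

-298773

Stage 1: remainder = value at the root: 7*(14)^4 - 8*(14)^3 + 8*(14)^2 + 9*(14)^1 - 2 = (268912) + (-21952) + (1568) + (126) + (-2) = 248652; answer 248652
Stage 2: B1 = 248652; c = 52796; 52796 = 2^2 * 67 * 197; number of divisors = (2+1) * (1+1) * (1+1) = 12; answer 12
Stage 3: B2 = 12; m = -17; remainder = value at the root: -4*(-17)^4 - 7*(-17)^3 + 3*(-17)^2 - 3*(-17)^1 + 2 = (-334084) + (34391) + (867) + (51) + (2) = -298773; answer -298773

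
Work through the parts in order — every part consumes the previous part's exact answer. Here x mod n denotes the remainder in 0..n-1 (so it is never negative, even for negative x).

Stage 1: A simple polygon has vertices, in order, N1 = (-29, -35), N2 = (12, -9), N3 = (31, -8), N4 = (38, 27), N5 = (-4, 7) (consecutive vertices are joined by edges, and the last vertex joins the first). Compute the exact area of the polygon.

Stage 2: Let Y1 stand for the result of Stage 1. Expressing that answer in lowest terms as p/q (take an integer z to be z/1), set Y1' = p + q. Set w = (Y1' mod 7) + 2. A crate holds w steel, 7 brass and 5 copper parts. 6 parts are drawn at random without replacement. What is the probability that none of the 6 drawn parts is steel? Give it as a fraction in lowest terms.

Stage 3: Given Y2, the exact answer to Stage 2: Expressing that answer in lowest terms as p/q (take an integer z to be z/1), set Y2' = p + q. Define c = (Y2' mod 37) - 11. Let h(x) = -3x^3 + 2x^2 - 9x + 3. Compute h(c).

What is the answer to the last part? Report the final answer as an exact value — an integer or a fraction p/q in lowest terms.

Stage 1: cross terms: (-29*-9 - 12*-35)=681, (12*-8 - 31*-9)=183, (31*27 - 38*-8)=1141, (38*7 - -4*27)=374, (-4*-35 - -29*7)=343; twice the area = |2722| = 2722; area = 1361; answer 1361
Stage 2: Y1 = 1361; threaded value p + q = 1362; w = 6; total draws C(18,6) = 18564; favorable C(12,6) = 924; P = 11/221; answer 11/221
Stage 3: Y2 = 11/221; threaded value p + q = 232; c = -1; -3*(-1)^3 + 2*(-1)^2 - 9*(-1)^1 + 3 = (3) + (2) + (9) + (3) = 17; answer 17

17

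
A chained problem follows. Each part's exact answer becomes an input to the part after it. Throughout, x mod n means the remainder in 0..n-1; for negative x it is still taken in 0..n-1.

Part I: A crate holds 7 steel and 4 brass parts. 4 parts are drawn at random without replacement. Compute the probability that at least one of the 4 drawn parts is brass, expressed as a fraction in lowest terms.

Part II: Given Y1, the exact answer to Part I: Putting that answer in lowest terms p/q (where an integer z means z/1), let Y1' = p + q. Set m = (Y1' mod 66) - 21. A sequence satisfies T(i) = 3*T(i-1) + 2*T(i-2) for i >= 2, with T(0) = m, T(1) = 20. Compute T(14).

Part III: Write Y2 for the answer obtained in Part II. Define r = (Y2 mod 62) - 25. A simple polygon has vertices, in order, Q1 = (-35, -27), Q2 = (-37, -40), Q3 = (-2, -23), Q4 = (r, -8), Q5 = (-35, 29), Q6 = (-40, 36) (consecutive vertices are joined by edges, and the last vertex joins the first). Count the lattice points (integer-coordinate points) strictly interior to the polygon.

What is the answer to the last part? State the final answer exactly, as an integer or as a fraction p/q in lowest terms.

2065

Part I: total draws C(11,4) = 330; complement C(7,4) = 35; favorable 330 - 35 = 295; P = 59/66; answer 59/66
Part II: Y1 = 59/66; threaded value p + q = 125; m = 38; T(2) = 3*(20) + 2*(38) = 136; iterating: T(2)=136, T(3)=448, T(4)=1616, T(5)=5744, T(6)=20464, T(7)=72880, T(8)=259568, T(9)=924464, T(10)=3292528, T(11)=11726512, T(12)=41764592, T(13)=148746800, T(14)=529769584; answer 529769584
Part III: Y2 = 529769584; r = 19; cross terms: (-35*-40 - -37*-27)=401, (-37*-23 - -2*-40)=771, (-2*-8 - 19*-23)=453, (19*29 - -35*-8)=271, (-35*36 - -40*29)=-100, (-40*-27 - -35*36)=2340; twice the area = |4136| = 4136; area = 2068; boundary points = 1 + 1 + 3 + 1 + 1 + 1 = 8; strictly interior points = area - boundary/2 + 1 = 2065; answer 2065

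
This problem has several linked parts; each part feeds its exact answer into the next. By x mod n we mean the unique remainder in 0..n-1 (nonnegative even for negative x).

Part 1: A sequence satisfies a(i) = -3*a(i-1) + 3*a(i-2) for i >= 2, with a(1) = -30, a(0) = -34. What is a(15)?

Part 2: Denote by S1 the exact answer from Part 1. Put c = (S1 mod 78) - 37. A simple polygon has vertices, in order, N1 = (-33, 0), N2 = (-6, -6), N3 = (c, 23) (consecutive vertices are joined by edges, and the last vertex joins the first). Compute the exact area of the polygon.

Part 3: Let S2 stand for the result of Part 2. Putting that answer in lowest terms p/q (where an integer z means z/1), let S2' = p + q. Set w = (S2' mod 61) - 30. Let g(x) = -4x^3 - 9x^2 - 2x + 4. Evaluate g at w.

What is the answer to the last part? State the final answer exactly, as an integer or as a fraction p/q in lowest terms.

Part 1: a(2) = -3*(-30) + 3*(-34) = -12; iterating: a(2)=-12, a(3)=-54, a(4)=126, a(5)=-540, a(6)=1998, a(7)=-7614, a(8)=28836, a(9)=-109350, a(10)=414558, a(11)=-1571724, a(12)=5958846, a(13)=-22591710, a(14)=85651668, a(15)=-324730134; answer -324730134
Part 2: S1 = -324730134; c = -25; cross terms: (-33*-6 - -6*0)=198, (-6*23 - -25*-6)=-288, (-25*0 - -33*23)=759; twice the area = |669| = 669; area = 669/2; answer 669/2
Part 3: S2 = 669/2; threaded value p + q = 671; w = -30; -4*(-30)^3 - 9*(-30)^2 - 2*(-30)^1 + 4 = (108000) + (-8100) + (60) + (4) = 99964; answer 99964

99964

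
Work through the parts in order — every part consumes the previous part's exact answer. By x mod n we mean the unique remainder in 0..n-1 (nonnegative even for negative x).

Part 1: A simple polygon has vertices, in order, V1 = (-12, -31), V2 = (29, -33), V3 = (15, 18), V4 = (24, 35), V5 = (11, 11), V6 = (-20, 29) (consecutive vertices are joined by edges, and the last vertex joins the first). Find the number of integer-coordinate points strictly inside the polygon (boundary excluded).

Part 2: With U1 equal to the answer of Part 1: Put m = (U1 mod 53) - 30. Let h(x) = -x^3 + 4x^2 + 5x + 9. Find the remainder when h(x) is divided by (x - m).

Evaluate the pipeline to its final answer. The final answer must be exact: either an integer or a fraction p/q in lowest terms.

-103

Part 1: cross terms: (-12*-33 - 29*-31)=1295, (29*18 - 15*-33)=1017, (15*35 - 24*18)=93, (24*11 - 11*35)=-121, (11*29 - -20*11)=539, (-20*-31 - -12*29)=968; twice the area = |3791| = 3791; area = 3791/2; boundary points = 1 + 1 + 1 + 1 + 1 + 4 = 9; strictly interior points = area - boundary/2 + 1 = 1892; answer 1892
Part 2: U1 = 1892; m = 7; remainder = value at the root: -1*(7)^3 + 4*(7)^2 + 5*(7)^1 + 9 = (-343) + (196) + (35) + (9) = -103; answer -103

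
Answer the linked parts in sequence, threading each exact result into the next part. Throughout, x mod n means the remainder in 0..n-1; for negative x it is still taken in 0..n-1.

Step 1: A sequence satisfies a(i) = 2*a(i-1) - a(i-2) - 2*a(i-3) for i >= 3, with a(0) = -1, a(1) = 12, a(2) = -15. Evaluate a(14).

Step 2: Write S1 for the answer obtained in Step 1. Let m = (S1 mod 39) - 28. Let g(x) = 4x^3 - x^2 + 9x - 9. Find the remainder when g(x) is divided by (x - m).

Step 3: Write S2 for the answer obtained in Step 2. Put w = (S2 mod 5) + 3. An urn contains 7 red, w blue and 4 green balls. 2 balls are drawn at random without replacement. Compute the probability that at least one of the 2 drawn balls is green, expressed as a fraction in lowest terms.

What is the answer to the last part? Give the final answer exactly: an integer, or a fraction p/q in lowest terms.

Step 1: a(3) = 2*(-15) - 1*(12) - 2*(-1) = -40; iterating: a(3)=-40, a(4)=-89, a(5)=-108, a(6)=-47, a(7)=192, a(8)=647, a(9)=1196, a(10)=1361, a(11)=232, a(12)=-3289, a(13)=-9532, a(14)=-16239; answer -16239
Step 2: S1 = -16239; m = -4; remainder = value at the root: 4*(-4)^3 - 1*(-4)^2 + 9*(-4)^1 - 9 = (-256) + (-16) + (-36) + (-9) = -317; answer -317
Step 3: S2 = -317; w = 6; total draws C(17,2) = 136; complement C(13,2) = 78; favorable 136 - 78 = 58; P = 29/68; answer 29/68

29/68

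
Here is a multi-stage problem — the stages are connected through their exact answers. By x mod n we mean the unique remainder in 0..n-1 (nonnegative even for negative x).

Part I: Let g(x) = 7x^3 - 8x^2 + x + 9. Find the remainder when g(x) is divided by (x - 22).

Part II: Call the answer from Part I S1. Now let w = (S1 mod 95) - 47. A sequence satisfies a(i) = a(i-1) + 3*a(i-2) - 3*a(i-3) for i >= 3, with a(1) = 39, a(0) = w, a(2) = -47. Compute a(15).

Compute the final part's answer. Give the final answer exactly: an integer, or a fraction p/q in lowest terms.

138850

Part I: remainder = value at the root: 7*(22)^3 - 8*(22)^2 + 1*(22)^1 + 9 = (74536) + (-3872) + (22) + (9) = 70695; answer 70695
Part II: S1 = 70695; w = -32; a(3) = 1*(-47) + 3*(39) - 3*(-32) = 166; iterating: a(3)=166, a(4)=-92, a(5)=547, a(6)=-227, a(7)=1690, a(8)=-632, a(9)=5119, a(10)=-1847, a(11)=15406, a(12)=-5492, a(13)=46267, a(14)=-16427, a(15)=138850; answer 138850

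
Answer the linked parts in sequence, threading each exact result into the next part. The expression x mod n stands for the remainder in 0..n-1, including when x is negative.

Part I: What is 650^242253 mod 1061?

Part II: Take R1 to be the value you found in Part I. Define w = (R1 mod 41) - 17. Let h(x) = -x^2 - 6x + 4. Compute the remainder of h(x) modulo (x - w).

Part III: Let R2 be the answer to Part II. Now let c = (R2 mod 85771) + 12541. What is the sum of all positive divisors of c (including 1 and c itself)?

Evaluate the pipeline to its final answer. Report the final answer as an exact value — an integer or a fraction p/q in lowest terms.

Part I: squarings mod 1061: 650^1=650, 650^2=222, 650^4=478, 650^8=369, 650^16=353, 650^32=472, 650^64=1035, 650^128=676, 650^256=746, 650^512=552, 650^1024=197, 650^2048=613, 650^4096=175, 650^8192=917, 650^16384=577, 650^32768=836, 650^65536=758, 650^131072=563; 650^242253 = 650^1 * 650^4 * 650^8 * 650^64 * 650^512 * 650^4096 * 650^8192 * 650^32768 * 650^65536 * 650^131072 = 656 (mod 1061); answer 656
Part II: R1 = 656; w = -17; remainder = value at the root: -1*(-17)^2 - 6*(-17)^1 + 4 = (-289) + (102) + (4) = -183; answer -183
Part III: R2 = -183; c = 98129; 98129 is prime, so its only divisors are 1 and 98129; sigma = 1 + 98129 = 98130; answer 98130

98130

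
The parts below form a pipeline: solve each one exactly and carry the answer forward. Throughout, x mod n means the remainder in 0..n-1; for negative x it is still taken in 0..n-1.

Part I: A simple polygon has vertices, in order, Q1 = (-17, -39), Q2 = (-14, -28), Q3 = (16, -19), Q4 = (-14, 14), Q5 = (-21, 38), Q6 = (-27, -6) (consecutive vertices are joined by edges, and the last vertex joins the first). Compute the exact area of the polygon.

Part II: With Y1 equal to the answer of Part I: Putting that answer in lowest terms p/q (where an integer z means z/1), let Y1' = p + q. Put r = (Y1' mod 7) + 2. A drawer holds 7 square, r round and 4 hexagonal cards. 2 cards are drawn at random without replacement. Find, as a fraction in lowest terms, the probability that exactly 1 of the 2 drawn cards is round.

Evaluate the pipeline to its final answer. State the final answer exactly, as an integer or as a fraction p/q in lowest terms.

77/153

Part I: cross terms: (-17*-28 - -14*-39)=-70, (-14*-19 - 16*-28)=714, (16*14 - -14*-19)=-42, (-14*38 - -21*14)=-238, (-21*-6 - -27*38)=1152, (-27*-39 - -17*-6)=951; twice the area = |2467| = 2467; area = 2467/2; answer 2467/2
Part II: Y1 = 2467/2; threaded value p + q = 2469; r = 7; total draws C(18,2) = 153; favorable C(7,1)*C(11,1) = 77; P = 77/153; answer 77/153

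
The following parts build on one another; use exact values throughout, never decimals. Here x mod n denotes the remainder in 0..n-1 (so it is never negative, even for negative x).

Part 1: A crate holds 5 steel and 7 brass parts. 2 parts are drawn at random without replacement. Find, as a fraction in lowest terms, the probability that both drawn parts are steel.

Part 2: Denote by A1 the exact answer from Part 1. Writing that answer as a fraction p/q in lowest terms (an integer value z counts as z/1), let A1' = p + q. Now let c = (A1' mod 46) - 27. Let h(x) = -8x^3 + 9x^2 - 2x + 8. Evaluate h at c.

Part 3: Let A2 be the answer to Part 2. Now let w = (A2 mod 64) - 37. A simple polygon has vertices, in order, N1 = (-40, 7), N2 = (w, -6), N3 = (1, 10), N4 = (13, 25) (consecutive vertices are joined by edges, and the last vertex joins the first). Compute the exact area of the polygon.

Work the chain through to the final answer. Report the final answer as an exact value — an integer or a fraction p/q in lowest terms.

601

Part 1: total draws C(12,2) = 66; favorable C(5,2) = 10; P = 5/33; answer 5/33
Part 2: A1 = 5/33; threaded value p + q = 38; c = 11; -8*(11)^3 + 9*(11)^2 - 2*(11)^1 + 8 = (-10648) + (1089) + (-22) + (8) = -9573; answer -9573
Part 3: A2 = -9573; w = -10; cross terms: (-40*-6 - -10*7)=310, (-10*10 - 1*-6)=-94, (1*25 - 13*10)=-105, (13*7 - -40*25)=1091; twice the area = |1202| = 1202; area = 601; answer 601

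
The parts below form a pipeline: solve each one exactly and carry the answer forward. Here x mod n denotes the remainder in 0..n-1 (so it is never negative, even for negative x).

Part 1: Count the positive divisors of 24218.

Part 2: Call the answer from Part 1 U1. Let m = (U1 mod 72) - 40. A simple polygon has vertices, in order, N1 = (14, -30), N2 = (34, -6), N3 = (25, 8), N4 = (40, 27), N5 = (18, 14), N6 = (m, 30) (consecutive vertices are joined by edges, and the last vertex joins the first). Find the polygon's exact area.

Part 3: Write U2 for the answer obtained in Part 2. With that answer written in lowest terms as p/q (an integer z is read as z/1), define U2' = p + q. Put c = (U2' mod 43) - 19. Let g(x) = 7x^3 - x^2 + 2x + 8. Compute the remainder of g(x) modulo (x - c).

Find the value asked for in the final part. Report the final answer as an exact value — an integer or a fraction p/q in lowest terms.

Part 1: 24218 = 2 * 12109; number of divisors = (1+1) * (1+1) = 4; answer 4
Part 2: U1 = 4; m = -36; cross terms: (14*-6 - 34*-30)=936, (34*8 - 25*-6)=422, (25*27 - 40*8)=355, (40*14 - 18*27)=74, (18*30 - -36*14)=1044, (-36*-30 - 14*30)=660; twice the area = |3491| = 3491; area = 3491/2; answer 3491/2
Part 3: U2 = 3491/2; threaded value p + q = 3493; c = -9; remainder = value at the root: 7*(-9)^3 - 1*(-9)^2 + 2*(-9)^1 + 8 = (-5103) + (-81) + (-18) + (8) = -5194; answer -5194

-5194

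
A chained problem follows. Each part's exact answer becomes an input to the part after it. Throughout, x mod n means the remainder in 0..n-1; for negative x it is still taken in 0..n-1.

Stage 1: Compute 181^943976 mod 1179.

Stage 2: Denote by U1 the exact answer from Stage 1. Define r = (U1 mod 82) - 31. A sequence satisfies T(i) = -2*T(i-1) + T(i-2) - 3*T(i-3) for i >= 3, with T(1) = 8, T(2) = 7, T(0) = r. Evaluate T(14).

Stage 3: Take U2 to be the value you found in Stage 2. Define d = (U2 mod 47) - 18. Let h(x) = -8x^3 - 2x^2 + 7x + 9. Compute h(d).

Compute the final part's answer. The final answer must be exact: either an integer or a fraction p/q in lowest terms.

-14019

Stage 1: squarings mod 1179: 181^1=181, 181^2=928, 181^4=514, 181^8=100, 181^16=568, 181^32=757, 181^64=55, 181^128=667, 181^256=406, 181^512=955, 181^1024=658, 181^2048=271, 181^4096=343, 181^8192=928, 181^16384=514, 181^32768=100, 181^65536=568, 181^131072=757, 181^262144=55, 181^524288=667; 181^943976 = 181^8 * 181^32 * 181^64 * 181^256 * 181^512 * 181^1024 * 181^8192 * 181^16384 * 181^131072 * 181^262144 * 181^524288 = 1063 (mod 1179); answer 1063
Stage 2: U1 = 1063; r = 48; T(3) = -2*(7) + 1*(8) - 3*(48) = -150; iterating: T(3)=-150, T(4)=283, T(5)=-737, T(6)=2207, T(7)=-6000, T(8)=16418, T(9)=-45457, T(10)=125332, T(11)=-345375, T(12)=952453, T(13)=-2626277, T(14)=7241132; answer 7241132
Stage 3: U2 = 7241132; d = 12; -8*(12)^3 - 2*(12)^2 + 7*(12)^1 + 9 = (-13824) + (-288) + (84) + (9) = -14019; answer -14019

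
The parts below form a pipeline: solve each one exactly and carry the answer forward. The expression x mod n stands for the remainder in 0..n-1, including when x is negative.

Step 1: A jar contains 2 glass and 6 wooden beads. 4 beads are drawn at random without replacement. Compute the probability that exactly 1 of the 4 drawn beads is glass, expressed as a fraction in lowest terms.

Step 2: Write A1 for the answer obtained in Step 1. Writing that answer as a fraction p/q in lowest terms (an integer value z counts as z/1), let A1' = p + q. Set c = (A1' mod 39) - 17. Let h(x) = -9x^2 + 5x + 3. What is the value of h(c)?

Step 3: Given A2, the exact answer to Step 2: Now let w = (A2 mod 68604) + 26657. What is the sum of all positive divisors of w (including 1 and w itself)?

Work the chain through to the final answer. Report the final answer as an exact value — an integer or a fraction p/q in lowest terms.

Step 1: total draws C(8,4) = 70; favorable C(2,1)*C(6,3) = 40; P = 4/7; answer 4/7
Step 2: A1 = 4/7; threaded value p + q = 11; c = -6; -9*(-6)^2 + 5*(-6)^1 + 3 = (-324) + (-30) + (3) = -351; answer -351
Step 3: A2 = -351; w = 94910; 94910 = 2 * 5 * 9491; sigma = (1 + 2) * (1 + 5) * (1 + 9491) = 3 * 6 * 9492 = 170856; answer 170856

170856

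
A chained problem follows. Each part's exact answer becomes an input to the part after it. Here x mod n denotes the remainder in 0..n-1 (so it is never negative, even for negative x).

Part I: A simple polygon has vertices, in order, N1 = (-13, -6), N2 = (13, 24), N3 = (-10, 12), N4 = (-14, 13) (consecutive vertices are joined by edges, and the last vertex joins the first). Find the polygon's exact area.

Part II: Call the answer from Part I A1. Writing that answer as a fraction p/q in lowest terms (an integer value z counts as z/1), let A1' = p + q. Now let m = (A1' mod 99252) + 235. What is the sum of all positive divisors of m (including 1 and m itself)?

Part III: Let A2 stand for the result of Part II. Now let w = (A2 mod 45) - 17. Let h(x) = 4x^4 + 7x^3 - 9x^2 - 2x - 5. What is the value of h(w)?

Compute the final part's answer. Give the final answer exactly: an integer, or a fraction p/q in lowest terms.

Part I: cross terms: (-13*24 - 13*-6)=-234, (13*12 - -10*24)=396, (-10*13 - -14*12)=38, (-14*-6 - -13*13)=253; twice the area = |453| = 453; area = 453/2; answer 453/2
Part II: A1 = 453/2; threaded value p + q = 455; m = 690; 690 = 2 * 3 * 5 * 23; sigma = (1 + 2) * (1 + 3) * (1 + 5) * (1 + 23) = 3 * 4 * 6 * 24 = 1728; answer 1728
Part III: A2 = 1728; w = 1; 4*(1)^4 + 7*(1)^3 - 9*(1)^2 - 2*(1)^1 - 5 = (4) + (7) + (-9) + (-2) + (-5) = -5; answer -5

-5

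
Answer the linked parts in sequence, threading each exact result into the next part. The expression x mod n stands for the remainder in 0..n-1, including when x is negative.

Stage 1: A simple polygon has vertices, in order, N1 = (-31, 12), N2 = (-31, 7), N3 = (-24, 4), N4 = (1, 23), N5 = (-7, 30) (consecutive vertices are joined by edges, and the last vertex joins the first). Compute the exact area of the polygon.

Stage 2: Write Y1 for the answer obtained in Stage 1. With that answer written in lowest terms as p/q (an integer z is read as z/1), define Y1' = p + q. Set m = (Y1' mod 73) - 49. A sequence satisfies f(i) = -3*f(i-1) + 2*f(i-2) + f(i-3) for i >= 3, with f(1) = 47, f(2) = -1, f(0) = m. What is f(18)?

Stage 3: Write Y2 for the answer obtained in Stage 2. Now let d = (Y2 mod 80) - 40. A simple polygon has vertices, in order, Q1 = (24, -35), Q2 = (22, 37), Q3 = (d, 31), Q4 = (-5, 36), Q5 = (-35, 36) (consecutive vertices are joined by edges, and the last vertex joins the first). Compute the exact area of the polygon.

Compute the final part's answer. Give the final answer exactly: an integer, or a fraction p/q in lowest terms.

Stage 1: cross terms: (-31*7 - -31*12)=155, (-31*4 - -24*7)=44, (-24*23 - 1*4)=-556, (1*30 - -7*23)=191, (-7*12 - -31*30)=846; twice the area = |680| = 680; area = 340; answer 340
Stage 2: Y1 = 340; threaded value p + q = 341; m = 0; f(3) = -3*(-1) + 2*(47) + 1*(0) = 97; iterating: f(3)=97, f(4)=-246, f(5)=931, f(6)=-3188, f(7)=11180, f(8)=-38985, f(9)=136127, f(10)=-475171, f(11)=1658782, f(12)=-5790561, f(13)=20214076, f(14)=-70564568, f(15)=246331295, f(16)=-859908945, f(17)=3001824857, f(18)=-10478961166; answer -10478961166
Stage 3: Y2 = -10478961166; d = -6; cross terms: (24*37 - 22*-35)=1658, (22*31 - -6*37)=904, (-6*36 - -5*31)=-61, (-5*36 - -35*36)=1080, (-35*-35 - 24*36)=361; twice the area = |3942| = 3942; area = 1971; answer 1971

1971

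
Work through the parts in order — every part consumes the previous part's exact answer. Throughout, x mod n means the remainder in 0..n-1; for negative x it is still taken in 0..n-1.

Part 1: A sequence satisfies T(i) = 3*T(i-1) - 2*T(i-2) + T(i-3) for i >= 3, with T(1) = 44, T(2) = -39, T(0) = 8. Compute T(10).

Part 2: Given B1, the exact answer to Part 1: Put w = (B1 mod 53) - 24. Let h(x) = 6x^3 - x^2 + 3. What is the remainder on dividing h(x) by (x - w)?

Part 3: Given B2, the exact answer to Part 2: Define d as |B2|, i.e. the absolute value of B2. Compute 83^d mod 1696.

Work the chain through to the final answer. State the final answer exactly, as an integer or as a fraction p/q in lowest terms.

1

Part 1: T(3) = 3*(-39) - 2*(44) + 1*(8) = -197; iterating: T(3)=-197, T(4)=-469, T(5)=-1052, T(6)=-2415, T(7)=-5610, T(8)=-13052, T(9)=-30351, T(10)=-70559; answer -70559
Part 2: B1 = -70559; w = 13; remainder = value at the root: 6*(13)^3 - 1*(13)^2 + 3 = (13182) + (-169) + (3) = 13016; answer 13016
Part 3: B2 = 13016; d = 13016; squarings mod 1696: 83^1=83, 83^2=105, 83^4=849, 83^8=1, 83^16=1, 83^32=1, 83^64=1, 83^128=1, 83^256=1, 83^512=1, 83^1024=1, 83^2048=1, 83^4096=1, 83^8192=1; 83^13016 = 83^8 * 83^16 * 83^64 * 83^128 * 83^512 * 83^4096 * 83^8192 = 1 (mod 1696); answer 1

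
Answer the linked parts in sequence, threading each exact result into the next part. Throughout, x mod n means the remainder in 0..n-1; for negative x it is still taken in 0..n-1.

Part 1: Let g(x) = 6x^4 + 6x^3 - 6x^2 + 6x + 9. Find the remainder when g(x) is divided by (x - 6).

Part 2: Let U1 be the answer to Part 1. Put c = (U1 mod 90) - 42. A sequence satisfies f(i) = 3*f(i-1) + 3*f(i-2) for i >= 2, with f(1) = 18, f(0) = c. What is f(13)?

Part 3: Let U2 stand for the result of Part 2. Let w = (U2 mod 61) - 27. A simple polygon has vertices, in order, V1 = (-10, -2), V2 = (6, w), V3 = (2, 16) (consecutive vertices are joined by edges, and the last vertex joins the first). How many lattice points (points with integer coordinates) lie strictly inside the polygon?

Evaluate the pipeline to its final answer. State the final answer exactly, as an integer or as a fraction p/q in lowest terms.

15

Part 1: remainder = value at the root: 6*(6)^4 + 6*(6)^3 - 6*(6)^2 + 6*(6)^1 + 9 = (7776) + (1296) + (-216) + (36) + (9) = 8901; answer 8901
Part 2: U1 = 8901; c = 39; f(2) = 3*(18) + 3*(39) = 171; iterating: f(2)=171, f(3)=567, f(4)=2214, f(5)=8343, f(6)=31671, f(7)=120042, f(8)=455139, f(9)=1725543, f(10)=6542046, f(11)=24802767, f(12)=94034439, f(13)=356511618; answer 356511618
Part 3: U2 = 356511618; w = 19; cross terms: (-10*19 - 6*-2)=-178, (6*16 - 2*19)=58, (2*-2 - -10*16)=156; twice the area = |36| = 36; area = 18; boundary points = 1 + 1 + 6 = 8; strictly interior points = area - boundary/2 + 1 = 15; answer 15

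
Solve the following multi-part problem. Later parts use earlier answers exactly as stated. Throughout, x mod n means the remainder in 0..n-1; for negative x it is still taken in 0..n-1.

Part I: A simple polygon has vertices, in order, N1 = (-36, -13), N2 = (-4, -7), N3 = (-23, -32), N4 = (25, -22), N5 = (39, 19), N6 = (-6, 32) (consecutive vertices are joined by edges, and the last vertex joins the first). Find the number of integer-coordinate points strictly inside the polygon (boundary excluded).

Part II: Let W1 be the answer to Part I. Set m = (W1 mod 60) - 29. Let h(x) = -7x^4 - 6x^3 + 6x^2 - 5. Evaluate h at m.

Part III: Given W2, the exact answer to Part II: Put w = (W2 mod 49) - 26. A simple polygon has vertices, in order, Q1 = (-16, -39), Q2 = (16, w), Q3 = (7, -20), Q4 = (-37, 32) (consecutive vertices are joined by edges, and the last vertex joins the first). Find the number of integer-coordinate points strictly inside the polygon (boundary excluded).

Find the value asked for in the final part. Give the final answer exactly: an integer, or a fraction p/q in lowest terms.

Part I: cross terms: (-36*-7 - -4*-13)=200, (-4*-32 - -23*-7)=-33, (-23*-22 - 25*-32)=1306, (25*19 - 39*-22)=1333, (39*32 - -6*19)=1362, (-6*-13 - -36*32)=1230; twice the area = |5398| = 5398; area = 2699; boundary points = 2 + 1 + 2 + 1 + 1 + 15 = 22; strictly interior points = area - boundary/2 + 1 = 2689; answer 2689
Part II: W1 = 2689; m = 20; -7*(20)^4 - 6*(20)^3 + 6*(20)^2 - 5 = (-1120000) + (-48000) + (2400) + (-5) = -1165605; answer -1165605
Part III: W2 = -1165605; w = -19; cross terms: (-16*-19 - 16*-39)=928, (16*-20 - 7*-19)=-187, (7*32 - -37*-20)=-516, (-37*-39 - -16*32)=1955; twice the area = |2180| = 2180; area = 1090; boundary points = 4 + 1 + 4 + 1 = 10; strictly interior points = area - boundary/2 + 1 = 1086; answer 1086

1086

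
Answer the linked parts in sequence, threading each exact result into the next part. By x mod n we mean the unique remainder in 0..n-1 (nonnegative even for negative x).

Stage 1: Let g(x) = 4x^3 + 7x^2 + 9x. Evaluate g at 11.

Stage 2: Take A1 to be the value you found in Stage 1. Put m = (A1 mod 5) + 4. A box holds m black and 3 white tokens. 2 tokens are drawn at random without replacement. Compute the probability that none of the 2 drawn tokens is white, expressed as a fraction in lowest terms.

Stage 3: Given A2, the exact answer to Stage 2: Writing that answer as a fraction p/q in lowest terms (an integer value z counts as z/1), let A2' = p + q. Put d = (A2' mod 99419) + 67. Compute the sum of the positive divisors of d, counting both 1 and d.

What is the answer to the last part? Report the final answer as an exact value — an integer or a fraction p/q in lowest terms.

Stage 1: 4*(11)^3 + 7*(11)^2 + 9*(11)^1 = (5324) + (847) + (99) = 6270; answer 6270
Stage 2: A1 = 6270; m = 4; total draws C(7,2) = 21; favorable C(4,2) = 6; P = 2/7; answer 2/7
Stage 3: A2 = 2/7; threaded value p + q = 9; d = 76; 76 = 2^2 * 19; sigma = (1 + 2 + 4) * (1 + 19) = 7 * 20 = 140; answer 140

140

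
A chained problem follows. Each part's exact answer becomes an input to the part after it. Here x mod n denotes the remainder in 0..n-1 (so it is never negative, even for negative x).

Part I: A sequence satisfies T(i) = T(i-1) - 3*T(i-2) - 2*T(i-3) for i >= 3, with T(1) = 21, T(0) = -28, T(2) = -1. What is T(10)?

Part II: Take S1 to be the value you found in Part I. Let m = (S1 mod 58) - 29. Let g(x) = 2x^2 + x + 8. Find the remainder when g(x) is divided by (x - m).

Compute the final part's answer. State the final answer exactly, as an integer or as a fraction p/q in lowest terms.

Part I: T(3) = 1*(-1) - 3*(21) - 2*(-28) = -8; iterating: T(3)=-8, T(4)=-47, T(5)=-21, T(6)=136, T(7)=293, T(8)=-73, T(9)=-1224, T(10)=-1591; answer -1591
Part II: S1 = -1591; m = 4; remainder = value at the root: 2*(4)^2 + 1*(4)^1 + 8 = (32) + (4) + (8) = 44; answer 44

44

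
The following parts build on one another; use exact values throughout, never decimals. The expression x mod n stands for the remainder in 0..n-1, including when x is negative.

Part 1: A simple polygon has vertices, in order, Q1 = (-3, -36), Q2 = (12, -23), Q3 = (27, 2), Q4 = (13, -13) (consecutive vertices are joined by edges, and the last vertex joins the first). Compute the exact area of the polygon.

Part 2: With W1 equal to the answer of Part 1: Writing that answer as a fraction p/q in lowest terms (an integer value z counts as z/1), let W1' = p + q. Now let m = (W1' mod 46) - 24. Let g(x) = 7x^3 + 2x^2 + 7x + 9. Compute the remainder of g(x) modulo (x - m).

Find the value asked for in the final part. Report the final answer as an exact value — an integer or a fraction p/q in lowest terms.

Part 1: cross terms: (-3*-23 - 12*-36)=501, (12*2 - 27*-23)=645, (27*-13 - 13*2)=-377, (13*-36 - -3*-13)=-507; twice the area = |262| = 262; area = 131; answer 131
Part 2: W1 = 131; threaded value p + q = 132; m = 16; remainder = value at the root: 7*(16)^3 + 2*(16)^2 + 7*(16)^1 + 9 = (28672) + (512) + (112) + (9) = 29305; answer 29305

29305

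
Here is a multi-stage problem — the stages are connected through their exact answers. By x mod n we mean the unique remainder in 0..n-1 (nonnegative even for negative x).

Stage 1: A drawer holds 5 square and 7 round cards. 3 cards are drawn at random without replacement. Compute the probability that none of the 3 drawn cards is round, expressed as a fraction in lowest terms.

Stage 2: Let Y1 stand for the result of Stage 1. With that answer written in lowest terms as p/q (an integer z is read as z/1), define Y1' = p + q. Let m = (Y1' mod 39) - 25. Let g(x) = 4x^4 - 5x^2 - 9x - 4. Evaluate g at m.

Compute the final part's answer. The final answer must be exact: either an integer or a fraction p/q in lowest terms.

Stage 1: total draws C(12,3) = 220; favorable C(5,3) = 10; P = 1/22; answer 1/22
Stage 2: Y1 = 1/22; threaded value p + q = 23; m = -2; 4*(-2)^4 - 5*(-2)^2 - 9*(-2)^1 - 4 = (64) + (-20) + (18) + (-4) = 58; answer 58

58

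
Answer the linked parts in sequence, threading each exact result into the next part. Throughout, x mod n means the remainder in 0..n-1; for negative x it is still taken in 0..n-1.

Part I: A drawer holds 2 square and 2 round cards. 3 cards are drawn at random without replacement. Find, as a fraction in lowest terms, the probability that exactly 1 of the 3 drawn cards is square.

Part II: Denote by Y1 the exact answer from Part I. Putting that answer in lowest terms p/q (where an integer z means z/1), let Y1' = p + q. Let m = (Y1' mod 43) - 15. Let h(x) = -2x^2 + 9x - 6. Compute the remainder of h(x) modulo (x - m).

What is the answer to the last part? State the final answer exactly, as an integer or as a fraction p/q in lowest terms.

Part I: total draws C(4,3) = 4; favorable C(2,1)*C(2,2) = 2; P = 1/2; answer 1/2
Part II: Y1 = 1/2; threaded value p + q = 3; m = -12; remainder = value at the root: -2*(-12)^2 + 9*(-12)^1 - 6 = (-288) + (-108) + (-6) = -402; answer -402

-402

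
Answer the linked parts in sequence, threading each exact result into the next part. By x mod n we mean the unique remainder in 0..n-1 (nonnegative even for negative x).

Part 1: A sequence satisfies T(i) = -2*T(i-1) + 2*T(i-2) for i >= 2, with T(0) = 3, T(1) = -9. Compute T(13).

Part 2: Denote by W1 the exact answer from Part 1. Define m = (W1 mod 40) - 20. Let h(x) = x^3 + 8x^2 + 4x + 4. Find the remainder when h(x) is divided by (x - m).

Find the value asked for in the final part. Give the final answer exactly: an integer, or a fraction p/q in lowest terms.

Part 1: T(2) = -2*(-9) + 2*(3) = 24; iterating: T(2)=24, T(3)=-66, T(4)=180, T(5)=-492, T(6)=1344, T(7)=-3672, T(8)=10032, T(9)=-27408, T(10)=74880, T(11)=-204576, T(12)=558912, T(13)=-1526976; answer -1526976
Part 2: W1 = -1526976; m = 4; remainder = value at the root: 1*(4)^3 + 8*(4)^2 + 4*(4)^1 + 4 = (64) + (128) + (16) + (4) = 212; answer 212

212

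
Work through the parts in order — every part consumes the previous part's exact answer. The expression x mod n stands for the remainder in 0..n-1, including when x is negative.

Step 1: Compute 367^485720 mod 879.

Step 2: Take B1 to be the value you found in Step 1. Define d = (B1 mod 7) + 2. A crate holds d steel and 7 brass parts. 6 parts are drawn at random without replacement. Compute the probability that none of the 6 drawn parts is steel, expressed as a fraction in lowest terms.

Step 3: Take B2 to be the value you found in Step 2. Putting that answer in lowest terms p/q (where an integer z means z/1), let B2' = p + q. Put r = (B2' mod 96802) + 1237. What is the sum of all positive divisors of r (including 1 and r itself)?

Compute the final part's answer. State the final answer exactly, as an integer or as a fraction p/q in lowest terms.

Step 1: squarings mod 879: 367^1=367, 367^2=202, 367^4=370, 367^8=655, 367^16=73, 367^32=55, 367^64=388, 367^128=235, 367^256=727, 367^512=250, 367^1024=91, 367^2048=370, 367^4096=655, 367^8192=73, 367^16384=55, 367^32768=388, 367^65536=235, 367^131072=727, 367^262144=250; 367^485720 = 367^8 * 367^16 * 367^64 * 367^256 * 367^2048 * 367^8192 * 367^16384 * 367^65536 * 367^131072 * 367^262144 = 844 (mod 879); answer 844
Step 2: B1 = 844; d = 6; total draws C(13,6) = 1716; favorable C(7,6) = 7; P = 7/1716; answer 7/1716
Step 3: B2 = 7/1716; threaded value p + q = 1723; r = 2960; 2960 = 2^4 * 5 * 37; sigma = (1 + 2 + 4 + 8 + 16) * (1 + 5) * (1 + 37) = 31 * 6 * 38 = 7068; answer 7068

7068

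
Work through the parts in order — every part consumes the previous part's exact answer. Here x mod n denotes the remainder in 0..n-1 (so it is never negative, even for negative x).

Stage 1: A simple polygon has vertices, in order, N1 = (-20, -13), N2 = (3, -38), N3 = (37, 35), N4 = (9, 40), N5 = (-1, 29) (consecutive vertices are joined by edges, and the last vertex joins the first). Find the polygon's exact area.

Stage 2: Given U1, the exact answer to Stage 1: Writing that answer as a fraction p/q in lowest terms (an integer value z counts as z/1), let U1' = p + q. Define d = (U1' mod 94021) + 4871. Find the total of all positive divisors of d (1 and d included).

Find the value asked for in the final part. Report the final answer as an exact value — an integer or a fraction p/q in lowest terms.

Stage 1: cross terms: (-20*-38 - 3*-13)=799, (3*35 - 37*-38)=1511, (37*40 - 9*35)=1165, (9*29 - -1*40)=301, (-1*-13 - -20*29)=593; twice the area = |4369| = 4369; area = 4369/2; answer 4369/2
Stage 2: U1 = 4369/2; threaded value p + q = 4371; d = 9242; 9242 = 2 * 4621; sigma = (1 + 2) * (1 + 4621) = 3 * 4622 = 13866; answer 13866

13866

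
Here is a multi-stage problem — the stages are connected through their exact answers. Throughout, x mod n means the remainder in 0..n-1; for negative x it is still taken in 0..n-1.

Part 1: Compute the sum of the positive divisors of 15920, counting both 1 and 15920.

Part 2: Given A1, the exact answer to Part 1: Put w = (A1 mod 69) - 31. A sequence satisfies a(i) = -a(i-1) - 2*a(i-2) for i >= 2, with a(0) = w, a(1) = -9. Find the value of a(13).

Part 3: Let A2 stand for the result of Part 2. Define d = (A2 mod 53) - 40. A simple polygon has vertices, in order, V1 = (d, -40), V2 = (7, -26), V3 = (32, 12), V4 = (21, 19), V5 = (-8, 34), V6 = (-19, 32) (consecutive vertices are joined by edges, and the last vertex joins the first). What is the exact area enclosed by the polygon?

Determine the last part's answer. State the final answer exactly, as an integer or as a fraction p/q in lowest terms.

Part 1: 15920 = 2^4 * 5 * 199; sigma = (1 + 2 + 4 + 8 + 16) * (1 + 5) * (1 + 199) = 31 * 6 * 200 = 37200; answer 37200
Part 2: A1 = 37200; w = -22; a(2) = -1*(-9) - 2*(-22) = 53; iterating: a(2)=53, a(3)=-35, a(4)=-71, a(5)=141, a(6)=1, a(7)=-283, a(8)=281, a(9)=285, a(10)=-847, a(11)=277, a(12)=1417, a(13)=-1971; answer -1971
Part 3: A2 = -1971; d = 3; cross terms: (3*-26 - 7*-40)=202, (7*12 - 32*-26)=916, (32*19 - 21*12)=356, (21*34 - -8*19)=866, (-8*32 - -19*34)=390, (-19*-40 - 3*32)=664; twice the area = |3394| = 3394; area = 1697; answer 1697

1697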